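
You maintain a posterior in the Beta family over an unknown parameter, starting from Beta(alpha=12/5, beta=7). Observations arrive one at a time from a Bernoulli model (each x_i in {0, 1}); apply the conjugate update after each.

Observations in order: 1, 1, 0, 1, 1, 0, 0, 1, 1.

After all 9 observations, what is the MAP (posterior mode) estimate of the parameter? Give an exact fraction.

37/82

obs 1: x=1 → posterior Beta(17/5, 7)
obs 2: x=1 → posterior Beta(22/5, 7)
obs 3: x=0 → posterior Beta(22/5, 8)
obs 4: x=1 → posterior Beta(27/5, 8)
obs 5: x=1 → posterior Beta(32/5, 8)
obs 6: x=0 → posterior Beta(32/5, 9)
obs 7: x=0 → posterior Beta(32/5, 10)
obs 8: x=1 → posterior Beta(37/5, 10)
obs 9: x=1 → posterior Beta(42/5, 10)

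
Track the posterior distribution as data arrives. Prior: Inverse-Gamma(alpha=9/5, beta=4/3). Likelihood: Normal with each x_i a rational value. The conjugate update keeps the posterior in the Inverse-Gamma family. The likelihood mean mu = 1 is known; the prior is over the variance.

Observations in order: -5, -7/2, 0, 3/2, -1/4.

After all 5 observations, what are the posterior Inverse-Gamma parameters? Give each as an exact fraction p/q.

alpha=43/10, beta=2963/96

obs 1: x=-5 → posterior Inverse-Gamma(23/10, 58/3)
obs 2: x=-7/2 → posterior Inverse-Gamma(14/5, 707/24)
obs 3: x=0 → posterior Inverse-Gamma(33/10, 719/24)
obs 4: x=3/2 → posterior Inverse-Gamma(19/5, 361/12)
obs 5: x=-1/4 → posterior Inverse-Gamma(43/10, 2963/96)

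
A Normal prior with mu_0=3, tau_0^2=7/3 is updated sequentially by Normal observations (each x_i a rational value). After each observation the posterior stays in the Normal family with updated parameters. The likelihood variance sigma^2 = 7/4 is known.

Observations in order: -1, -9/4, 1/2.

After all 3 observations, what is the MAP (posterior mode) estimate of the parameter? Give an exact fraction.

-2/15

obs 1: x=-1 → posterior Normal(5/7, 1)
obs 2: x=-9/4 → posterior Normal(-4/11, 7/11)
obs 3: x=1/2 → posterior Normal(-2/15, 7/15)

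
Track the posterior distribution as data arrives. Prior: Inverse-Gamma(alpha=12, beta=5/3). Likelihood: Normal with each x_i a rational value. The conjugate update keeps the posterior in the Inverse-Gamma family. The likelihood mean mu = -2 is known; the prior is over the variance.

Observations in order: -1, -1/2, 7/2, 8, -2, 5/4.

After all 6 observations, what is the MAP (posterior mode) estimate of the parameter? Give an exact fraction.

7075/1536

obs 1: x=-1 → posterior Inverse-Gamma(25/2, 13/6)
obs 2: x=-1/2 → posterior Inverse-Gamma(13, 79/24)
obs 3: x=7/2 → posterior Inverse-Gamma(27/2, 221/12)
obs 4: x=8 → posterior Inverse-Gamma(14, 821/12)
obs 5: x=-2 → posterior Inverse-Gamma(29/2, 821/12)
obs 6: x=5/4 → posterior Inverse-Gamma(15, 7075/96)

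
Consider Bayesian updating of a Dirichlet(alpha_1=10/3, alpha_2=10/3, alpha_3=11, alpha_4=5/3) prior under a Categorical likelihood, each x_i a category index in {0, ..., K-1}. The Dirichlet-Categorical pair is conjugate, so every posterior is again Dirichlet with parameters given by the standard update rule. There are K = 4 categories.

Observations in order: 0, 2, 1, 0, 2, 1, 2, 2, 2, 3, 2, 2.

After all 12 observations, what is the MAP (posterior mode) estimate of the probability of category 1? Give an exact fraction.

obs 1: x=0 → posterior Dirichlet(13/3, 10/3, 11, 5/3)
obs 2: x=2 → posterior Dirichlet(13/3, 10/3, 12, 5/3)
obs 3: x=1 → posterior Dirichlet(13/3, 13/3, 12, 5/3)
obs 4: x=0 → posterior Dirichlet(16/3, 13/3, 12, 5/3)
obs 5: x=2 → posterior Dirichlet(16/3, 13/3, 13, 5/3)
obs 6: x=1 → posterior Dirichlet(16/3, 16/3, 13, 5/3)
obs 7: x=2 → posterior Dirichlet(16/3, 16/3, 14, 5/3)
obs 8: x=2 → posterior Dirichlet(16/3, 16/3, 15, 5/3)
obs 9: x=2 → posterior Dirichlet(16/3, 16/3, 16, 5/3)
obs 10: x=3 → posterior Dirichlet(16/3, 16/3, 16, 8/3)
obs 11: x=2 → posterior Dirichlet(16/3, 16/3, 17, 8/3)
obs 12: x=2 → posterior Dirichlet(16/3, 16/3, 18, 8/3)

13/82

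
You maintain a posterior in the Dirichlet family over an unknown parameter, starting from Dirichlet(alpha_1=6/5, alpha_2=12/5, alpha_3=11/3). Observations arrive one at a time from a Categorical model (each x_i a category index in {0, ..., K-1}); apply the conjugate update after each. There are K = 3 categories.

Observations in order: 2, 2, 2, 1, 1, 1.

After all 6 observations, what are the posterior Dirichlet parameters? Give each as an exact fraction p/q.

obs 1: x=2 → posterior Dirichlet(6/5, 12/5, 14/3)
obs 2: x=2 → posterior Dirichlet(6/5, 12/5, 17/3)
obs 3: x=2 → posterior Dirichlet(6/5, 12/5, 20/3)
obs 4: x=1 → posterior Dirichlet(6/5, 17/5, 20/3)
obs 5: x=1 → posterior Dirichlet(6/5, 22/5, 20/3)
obs 6: x=1 → posterior Dirichlet(6/5, 27/5, 20/3)

alpha_1=6/5, alpha_2=27/5, alpha_3=20/3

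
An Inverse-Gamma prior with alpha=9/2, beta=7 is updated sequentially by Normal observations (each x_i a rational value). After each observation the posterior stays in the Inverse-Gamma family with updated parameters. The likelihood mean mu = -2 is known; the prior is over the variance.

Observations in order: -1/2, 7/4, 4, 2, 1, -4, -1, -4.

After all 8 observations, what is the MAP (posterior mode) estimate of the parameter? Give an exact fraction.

1605/304

obs 1: x=-1/2 → posterior Inverse-Gamma(5, 65/8)
obs 2: x=7/4 → posterior Inverse-Gamma(11/2, 485/32)
obs 3: x=4 → posterior Inverse-Gamma(6, 1061/32)
obs 4: x=2 → posterior Inverse-Gamma(13/2, 1317/32)
obs 5: x=1 → posterior Inverse-Gamma(7, 1461/32)
obs 6: x=-4 → posterior Inverse-Gamma(15/2, 1525/32)
obs 7: x=-1 → posterior Inverse-Gamma(8, 1541/32)
obs 8: x=-4 → posterior Inverse-Gamma(17/2, 1605/32)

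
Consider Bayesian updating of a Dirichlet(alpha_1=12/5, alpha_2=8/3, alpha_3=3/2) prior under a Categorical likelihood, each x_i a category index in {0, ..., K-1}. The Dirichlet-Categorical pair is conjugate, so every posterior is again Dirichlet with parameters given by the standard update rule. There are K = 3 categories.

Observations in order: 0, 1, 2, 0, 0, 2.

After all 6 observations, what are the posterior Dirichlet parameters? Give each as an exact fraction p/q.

obs 1: x=0 → posterior Dirichlet(17/5, 8/3, 3/2)
obs 2: x=1 → posterior Dirichlet(17/5, 11/3, 3/2)
obs 3: x=2 → posterior Dirichlet(17/5, 11/3, 5/2)
obs 4: x=0 → posterior Dirichlet(22/5, 11/3, 5/2)
obs 5: x=0 → posterior Dirichlet(27/5, 11/3, 5/2)
obs 6: x=2 → posterior Dirichlet(27/5, 11/3, 7/2)

alpha_1=27/5, alpha_2=11/3, alpha_3=7/2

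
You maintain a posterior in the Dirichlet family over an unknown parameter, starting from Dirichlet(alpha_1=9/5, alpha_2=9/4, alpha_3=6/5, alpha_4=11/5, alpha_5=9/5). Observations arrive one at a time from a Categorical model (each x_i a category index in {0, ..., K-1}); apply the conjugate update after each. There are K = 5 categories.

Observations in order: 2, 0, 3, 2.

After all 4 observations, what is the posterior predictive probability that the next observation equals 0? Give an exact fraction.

obs 1: x=2 → posterior Dirichlet(9/5, 9/4, 11/5, 11/5, 9/5)
obs 2: x=0 → posterior Dirichlet(14/5, 9/4, 11/5, 11/5, 9/5)
obs 3: x=3 → posterior Dirichlet(14/5, 9/4, 11/5, 16/5, 9/5)
obs 4: x=2 → posterior Dirichlet(14/5, 9/4, 16/5, 16/5, 9/5)

56/265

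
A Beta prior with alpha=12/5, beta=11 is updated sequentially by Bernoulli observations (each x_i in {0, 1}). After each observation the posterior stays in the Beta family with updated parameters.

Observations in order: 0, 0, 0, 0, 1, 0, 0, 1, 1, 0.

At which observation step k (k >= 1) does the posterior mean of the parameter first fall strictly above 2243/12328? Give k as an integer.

k = 5

obs 1: x=0 → posterior Beta(12/5, 12)
obs 2: x=0 → posterior Beta(12/5, 13)
obs 3: x=0 → posterior Beta(12/5, 14)
obs 4: x=0 → posterior Beta(12/5, 15)
obs 5: x=1 → posterior Beta(17/5, 15)
obs 6: x=0 → posterior Beta(17/5, 16)
obs 7: x=0 → posterior Beta(17/5, 17)
obs 8: x=1 → posterior Beta(22/5, 17)
obs 9: x=1 → posterior Beta(27/5, 17)
obs 10: x=0 → posterior Beta(27/5, 18)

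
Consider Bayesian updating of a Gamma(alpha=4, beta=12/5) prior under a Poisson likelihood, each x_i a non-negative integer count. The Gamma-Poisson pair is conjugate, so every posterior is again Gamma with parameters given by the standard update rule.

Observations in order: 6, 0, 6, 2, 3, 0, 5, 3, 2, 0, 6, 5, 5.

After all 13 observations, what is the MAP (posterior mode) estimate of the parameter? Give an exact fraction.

230/77

obs 1: x=6 → posterior Gamma(10, 17/5)
obs 2: x=0 → posterior Gamma(10, 22/5)
obs 3: x=6 → posterior Gamma(16, 27/5)
obs 4: x=2 → posterior Gamma(18, 32/5)
obs 5: x=3 → posterior Gamma(21, 37/5)
obs 6: x=0 → posterior Gamma(21, 42/5)
obs 7: x=5 → posterior Gamma(26, 47/5)
obs 8: x=3 → posterior Gamma(29, 52/5)
obs 9: x=2 → posterior Gamma(31, 57/5)
obs 10: x=0 → posterior Gamma(31, 62/5)
obs 11: x=6 → posterior Gamma(37, 67/5)
obs 12: x=5 → posterior Gamma(42, 72/5)
obs 13: x=5 → posterior Gamma(47, 77/5)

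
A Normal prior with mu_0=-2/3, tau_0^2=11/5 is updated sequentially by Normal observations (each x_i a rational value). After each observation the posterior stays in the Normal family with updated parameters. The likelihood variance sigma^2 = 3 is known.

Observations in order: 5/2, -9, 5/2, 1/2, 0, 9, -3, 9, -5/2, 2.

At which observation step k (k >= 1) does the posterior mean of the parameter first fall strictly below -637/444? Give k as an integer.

k = 2

obs 1: x=5/2 → posterior Normal(35/52, 33/26)
obs 2: x=-9 → posterior Normal(-163/74, 33/37)
obs 3: x=5/2 → posterior Normal(-9/8, 11/16)
obs 4: x=1/2 → posterior Normal(-97/118, 33/59)
obs 5: x=0 → posterior Normal(-97/140, 33/70)
obs 6: x=9 → posterior Normal(101/162, 11/27)
obs 7: x=-3 → posterior Normal(35/184, 33/92)
obs 8: x=9 → posterior Normal(233/206, 33/103)
obs 9: x=-5/2 → posterior Normal(89/114, 11/38)
obs 10: x=2 → posterior Normal(111/125, 33/125)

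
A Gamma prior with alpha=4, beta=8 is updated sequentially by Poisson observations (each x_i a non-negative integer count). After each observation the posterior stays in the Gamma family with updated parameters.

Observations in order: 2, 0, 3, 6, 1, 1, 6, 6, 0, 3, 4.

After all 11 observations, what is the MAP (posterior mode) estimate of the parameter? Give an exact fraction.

obs 1: x=2 → posterior Gamma(6, 9)
obs 2: x=0 → posterior Gamma(6, 10)
obs 3: x=3 → posterior Gamma(9, 11)
obs 4: x=6 → posterior Gamma(15, 12)
obs 5: x=1 → posterior Gamma(16, 13)
obs 6: x=1 → posterior Gamma(17, 14)
obs 7: x=6 → posterior Gamma(23, 15)
obs 8: x=6 → posterior Gamma(29, 16)
obs 9: x=0 → posterior Gamma(29, 17)
obs 10: x=3 → posterior Gamma(32, 18)
obs 11: x=4 → posterior Gamma(36, 19)

35/19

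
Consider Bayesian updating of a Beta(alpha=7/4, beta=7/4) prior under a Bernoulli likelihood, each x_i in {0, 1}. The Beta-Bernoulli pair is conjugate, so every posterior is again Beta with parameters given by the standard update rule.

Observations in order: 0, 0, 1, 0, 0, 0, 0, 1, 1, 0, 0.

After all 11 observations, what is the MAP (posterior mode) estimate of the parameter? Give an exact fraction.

3/10

obs 1: x=0 → posterior Beta(7/4, 11/4)
obs 2: x=0 → posterior Beta(7/4, 15/4)
obs 3: x=1 → posterior Beta(11/4, 15/4)
obs 4: x=0 → posterior Beta(11/4, 19/4)
obs 5: x=0 → posterior Beta(11/4, 23/4)
obs 6: x=0 → posterior Beta(11/4, 27/4)
obs 7: x=0 → posterior Beta(11/4, 31/4)
obs 8: x=1 → posterior Beta(15/4, 31/4)
obs 9: x=1 → posterior Beta(19/4, 31/4)
obs 10: x=0 → posterior Beta(19/4, 35/4)
obs 11: x=0 → posterior Beta(19/4, 39/4)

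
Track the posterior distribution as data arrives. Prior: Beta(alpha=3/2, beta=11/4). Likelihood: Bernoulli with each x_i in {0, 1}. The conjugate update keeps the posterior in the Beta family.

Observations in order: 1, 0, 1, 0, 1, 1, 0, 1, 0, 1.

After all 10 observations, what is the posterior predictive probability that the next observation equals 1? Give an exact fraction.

obs 1: x=1 → posterior Beta(5/2, 11/4)
obs 2: x=0 → posterior Beta(5/2, 15/4)
obs 3: x=1 → posterior Beta(7/2, 15/4)
obs 4: x=0 → posterior Beta(7/2, 19/4)
obs 5: x=1 → posterior Beta(9/2, 19/4)
obs 6: x=1 → posterior Beta(11/2, 19/4)
obs 7: x=0 → posterior Beta(11/2, 23/4)
obs 8: x=1 → posterior Beta(13/2, 23/4)
obs 9: x=0 → posterior Beta(13/2, 27/4)
obs 10: x=1 → posterior Beta(15/2, 27/4)

10/19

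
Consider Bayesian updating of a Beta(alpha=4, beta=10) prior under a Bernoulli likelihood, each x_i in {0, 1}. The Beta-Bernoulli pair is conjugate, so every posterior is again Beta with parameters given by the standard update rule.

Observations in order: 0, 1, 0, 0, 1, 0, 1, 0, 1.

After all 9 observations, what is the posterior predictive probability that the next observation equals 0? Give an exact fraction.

15/23

obs 1: x=0 → posterior Beta(4, 11)
obs 2: x=1 → posterior Beta(5, 11)
obs 3: x=0 → posterior Beta(5, 12)
obs 4: x=0 → posterior Beta(5, 13)
obs 5: x=1 → posterior Beta(6, 13)
obs 6: x=0 → posterior Beta(6, 14)
obs 7: x=1 → posterior Beta(7, 14)
obs 8: x=0 → posterior Beta(7, 15)
obs 9: x=1 → posterior Beta(8, 15)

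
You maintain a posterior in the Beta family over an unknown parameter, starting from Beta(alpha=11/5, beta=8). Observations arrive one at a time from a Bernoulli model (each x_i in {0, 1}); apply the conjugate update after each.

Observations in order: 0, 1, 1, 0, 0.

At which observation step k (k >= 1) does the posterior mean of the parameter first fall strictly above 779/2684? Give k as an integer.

obs 1: x=0 → posterior Beta(11/5, 9)
obs 2: x=1 → posterior Beta(16/5, 9)
obs 3: x=1 → posterior Beta(21/5, 9)
obs 4: x=0 → posterior Beta(21/5, 10)
obs 5: x=0 → posterior Beta(21/5, 11)

k = 3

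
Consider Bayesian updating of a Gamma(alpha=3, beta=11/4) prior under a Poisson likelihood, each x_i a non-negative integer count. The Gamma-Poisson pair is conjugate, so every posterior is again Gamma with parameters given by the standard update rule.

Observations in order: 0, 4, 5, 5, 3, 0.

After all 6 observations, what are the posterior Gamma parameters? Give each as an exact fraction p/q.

obs 1: x=0 → posterior Gamma(3, 15/4)
obs 2: x=4 → posterior Gamma(7, 19/4)
obs 3: x=5 → posterior Gamma(12, 23/4)
obs 4: x=5 → posterior Gamma(17, 27/4)
obs 5: x=3 → posterior Gamma(20, 31/4)
obs 6: x=0 → posterior Gamma(20, 35/4)

alpha=20, beta=35/4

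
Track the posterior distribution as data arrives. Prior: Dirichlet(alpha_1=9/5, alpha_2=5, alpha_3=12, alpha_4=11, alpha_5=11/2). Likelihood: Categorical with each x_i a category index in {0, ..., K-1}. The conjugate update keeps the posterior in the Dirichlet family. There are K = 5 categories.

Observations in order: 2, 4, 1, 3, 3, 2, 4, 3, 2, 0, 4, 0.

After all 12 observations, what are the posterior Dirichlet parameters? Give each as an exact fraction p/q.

obs 1: x=2 → posterior Dirichlet(9/5, 5, 13, 11, 11/2)
obs 2: x=4 → posterior Dirichlet(9/5, 5, 13, 11, 13/2)
obs 3: x=1 → posterior Dirichlet(9/5, 6, 13, 11, 13/2)
obs 4: x=3 → posterior Dirichlet(9/5, 6, 13, 12, 13/2)
obs 5: x=3 → posterior Dirichlet(9/5, 6, 13, 13, 13/2)
obs 6: x=2 → posterior Dirichlet(9/5, 6, 14, 13, 13/2)
obs 7: x=4 → posterior Dirichlet(9/5, 6, 14, 13, 15/2)
obs 8: x=3 → posterior Dirichlet(9/5, 6, 14, 14, 15/2)
obs 9: x=2 → posterior Dirichlet(9/5, 6, 15, 14, 15/2)
obs 10: x=0 → posterior Dirichlet(14/5, 6, 15, 14, 15/2)
obs 11: x=4 → posterior Dirichlet(14/5, 6, 15, 14, 17/2)
obs 12: x=0 → posterior Dirichlet(19/5, 6, 15, 14, 17/2)

alpha_1=19/5, alpha_2=6, alpha_3=15, alpha_4=14, alpha_5=17/2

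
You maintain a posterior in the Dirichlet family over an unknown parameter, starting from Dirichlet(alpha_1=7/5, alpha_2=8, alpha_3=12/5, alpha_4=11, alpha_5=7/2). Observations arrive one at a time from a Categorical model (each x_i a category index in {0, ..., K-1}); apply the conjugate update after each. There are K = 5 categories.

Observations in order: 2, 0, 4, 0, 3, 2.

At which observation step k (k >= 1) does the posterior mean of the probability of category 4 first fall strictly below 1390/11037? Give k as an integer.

obs 1: x=2 → posterior Dirichlet(7/5, 8, 17/5, 11, 7/2)
obs 2: x=0 → posterior Dirichlet(12/5, 8, 17/5, 11, 7/2)
obs 3: x=4 → posterior Dirichlet(12/5, 8, 17/5, 11, 9/2)
obs 4: x=0 → posterior Dirichlet(17/5, 8, 17/5, 11, 9/2)
obs 5: x=3 → posterior Dirichlet(17/5, 8, 17/5, 12, 9/2)
obs 6: x=2 → posterior Dirichlet(17/5, 8, 22/5, 12, 9/2)

k = 2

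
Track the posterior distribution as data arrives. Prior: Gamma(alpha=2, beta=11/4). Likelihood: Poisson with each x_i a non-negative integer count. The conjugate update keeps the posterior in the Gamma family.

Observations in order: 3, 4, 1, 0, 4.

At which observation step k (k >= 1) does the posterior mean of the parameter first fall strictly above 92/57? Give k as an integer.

obs 1: x=3 → posterior Gamma(5, 15/4)
obs 2: x=4 → posterior Gamma(9, 19/4)
obs 3: x=1 → posterior Gamma(10, 23/4)
obs 4: x=0 → posterior Gamma(10, 27/4)
obs 5: x=4 → posterior Gamma(14, 31/4)

k = 2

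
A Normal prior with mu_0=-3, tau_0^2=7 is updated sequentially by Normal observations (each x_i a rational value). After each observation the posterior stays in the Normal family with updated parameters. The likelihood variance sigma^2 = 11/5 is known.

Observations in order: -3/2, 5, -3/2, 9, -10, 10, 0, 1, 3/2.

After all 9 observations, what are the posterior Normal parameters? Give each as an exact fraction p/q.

mu_0=879/652, tau_0^2=77/326

obs 1: x=-3/2 → posterior Normal(-171/92, 77/46)
obs 2: x=5 → posterior Normal(179/162, 77/81)
obs 3: x=-3/2 → posterior Normal(37/116, 77/116)
obs 4: x=9 → posterior Normal(352/151, 77/151)
obs 5: x=-10 → posterior Normal(1/93, 77/186)
obs 6: x=10 → posterior Normal(352/221, 77/221)
obs 7: x=0 → posterior Normal(11/8, 77/256)
obs 8: x=1 → posterior Normal(129/97, 77/291)
obs 9: x=3/2 → posterior Normal(879/652, 77/326)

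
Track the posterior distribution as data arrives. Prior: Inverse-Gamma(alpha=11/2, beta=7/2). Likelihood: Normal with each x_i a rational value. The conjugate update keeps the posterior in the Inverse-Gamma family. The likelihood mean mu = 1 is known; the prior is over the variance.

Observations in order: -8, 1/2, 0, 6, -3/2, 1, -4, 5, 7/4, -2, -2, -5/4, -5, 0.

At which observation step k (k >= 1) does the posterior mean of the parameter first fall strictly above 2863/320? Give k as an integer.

obs 1: x=-8 → posterior Inverse-Gamma(6, 44)
obs 2: x=1/2 → posterior Inverse-Gamma(13/2, 353/8)
obs 3: x=0 → posterior Inverse-Gamma(7, 357/8)
obs 4: x=6 → posterior Inverse-Gamma(15/2, 457/8)
obs 5: x=-3/2 → posterior Inverse-Gamma(8, 241/4)
obs 6: x=1 → posterior Inverse-Gamma(17/2, 241/4)
obs 7: x=-4 → posterior Inverse-Gamma(9, 291/4)
obs 8: x=5 → posterior Inverse-Gamma(19/2, 323/4)
obs 9: x=7/4 → posterior Inverse-Gamma(10, 2593/32)
obs 10: x=-2 → posterior Inverse-Gamma(21/2, 2737/32)
obs 11: x=-2 → posterior Inverse-Gamma(11, 2881/32)
obs 12: x=-5/4 → posterior Inverse-Gamma(23/2, 1481/16)
obs 13: x=-5 → posterior Inverse-Gamma(12, 1769/16)
obs 14: x=0 → posterior Inverse-Gamma(25/2, 1777/16)

k = 7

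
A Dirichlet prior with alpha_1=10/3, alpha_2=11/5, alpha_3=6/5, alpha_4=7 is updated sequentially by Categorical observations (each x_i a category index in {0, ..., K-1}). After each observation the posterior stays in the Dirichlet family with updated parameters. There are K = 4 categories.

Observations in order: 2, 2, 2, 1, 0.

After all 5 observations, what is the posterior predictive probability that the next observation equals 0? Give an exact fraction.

obs 1: x=2 → posterior Dirichlet(10/3, 11/5, 11/5, 7)
obs 2: x=2 → posterior Dirichlet(10/3, 11/5, 16/5, 7)
obs 3: x=2 → posterior Dirichlet(10/3, 11/5, 21/5, 7)
obs 4: x=1 → posterior Dirichlet(10/3, 16/5, 21/5, 7)
obs 5: x=0 → posterior Dirichlet(13/3, 16/5, 21/5, 7)

65/281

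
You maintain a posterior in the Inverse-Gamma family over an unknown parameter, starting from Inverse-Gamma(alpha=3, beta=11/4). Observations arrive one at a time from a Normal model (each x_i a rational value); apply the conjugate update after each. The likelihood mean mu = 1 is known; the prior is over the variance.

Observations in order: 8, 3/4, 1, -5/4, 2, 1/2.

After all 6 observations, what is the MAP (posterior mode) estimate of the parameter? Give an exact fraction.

487/112

obs 1: x=8 → posterior Inverse-Gamma(7/2, 109/4)
obs 2: x=3/4 → posterior Inverse-Gamma(4, 873/32)
obs 3: x=1 → posterior Inverse-Gamma(9/2, 873/32)
obs 4: x=-5/4 → posterior Inverse-Gamma(5, 477/16)
obs 5: x=2 → posterior Inverse-Gamma(11/2, 485/16)
obs 6: x=1/2 → posterior Inverse-Gamma(6, 487/16)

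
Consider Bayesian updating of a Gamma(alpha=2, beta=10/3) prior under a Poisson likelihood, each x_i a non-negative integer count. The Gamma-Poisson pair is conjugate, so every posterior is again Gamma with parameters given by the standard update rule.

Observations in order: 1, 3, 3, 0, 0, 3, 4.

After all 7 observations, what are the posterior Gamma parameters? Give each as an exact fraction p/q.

obs 1: x=1 → posterior Gamma(3, 13/3)
obs 2: x=3 → posterior Gamma(6, 16/3)
obs 3: x=3 → posterior Gamma(9, 19/3)
obs 4: x=0 → posterior Gamma(9, 22/3)
obs 5: x=0 → posterior Gamma(9, 25/3)
obs 6: x=3 → posterior Gamma(12, 28/3)
obs 7: x=4 → posterior Gamma(16, 31/3)

alpha=16, beta=31/3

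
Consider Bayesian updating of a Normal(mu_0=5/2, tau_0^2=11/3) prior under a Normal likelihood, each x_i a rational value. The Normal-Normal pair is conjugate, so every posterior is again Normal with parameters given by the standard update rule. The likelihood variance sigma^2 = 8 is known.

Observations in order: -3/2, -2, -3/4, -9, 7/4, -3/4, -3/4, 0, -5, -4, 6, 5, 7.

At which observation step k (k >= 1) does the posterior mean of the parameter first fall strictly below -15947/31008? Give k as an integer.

obs 1: x=-3/2 → posterior Normal(87/70, 88/35)
obs 2: x=-2 → posterior Normal(43/92, 44/23)
obs 3: x=-3/4 → posterior Normal(53/228, 88/57)
obs 4: x=-9 → posterior Normal(-343/272, 22/17)
obs 5: x=7/4 → posterior Normal(-133/158, 88/79)
obs 6: x=-3/4 → posterior Normal(-299/360, 44/45)
obs 7: x=-3/4 → posterior Normal(-83/101, 88/101)
obs 8: x=0 → posterior Normal(-83/112, 11/14)
obs 9: x=-5 → posterior Normal(-46/41, 88/123)
obs 10: x=-4 → posterior Normal(-91/67, 44/67)
obs 11: x=6 → posterior Normal(-4/5, 88/145)
obs 12: x=5 → posterior Normal(-61/156, 22/39)
obs 13: x=7 → posterior Normal(16/167, 88/167)

k = 4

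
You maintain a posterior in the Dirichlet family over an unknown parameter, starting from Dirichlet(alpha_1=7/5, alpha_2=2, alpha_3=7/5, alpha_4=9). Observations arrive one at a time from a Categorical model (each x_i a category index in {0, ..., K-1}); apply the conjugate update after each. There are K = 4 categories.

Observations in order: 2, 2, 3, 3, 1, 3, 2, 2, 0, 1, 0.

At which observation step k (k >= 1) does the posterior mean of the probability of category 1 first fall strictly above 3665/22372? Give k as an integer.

obs 1: x=2 → posterior Dirichlet(7/5, 2, 12/5, 9)
obs 2: x=2 → posterior Dirichlet(7/5, 2, 17/5, 9)
obs 3: x=3 → posterior Dirichlet(7/5, 2, 17/5, 10)
obs 4: x=3 → posterior Dirichlet(7/5, 2, 17/5, 11)
obs 5: x=1 → posterior Dirichlet(7/5, 3, 17/5, 11)
obs 6: x=3 → posterior Dirichlet(7/5, 3, 17/5, 12)
obs 7: x=2 → posterior Dirichlet(7/5, 3, 22/5, 12)
obs 8: x=2 → posterior Dirichlet(7/5, 3, 27/5, 12)
obs 9: x=0 → posterior Dirichlet(12/5, 3, 27/5, 12)
obs 10: x=1 → posterior Dirichlet(12/5, 4, 27/5, 12)
obs 11: x=0 → posterior Dirichlet(17/5, 4, 27/5, 12)

k = 10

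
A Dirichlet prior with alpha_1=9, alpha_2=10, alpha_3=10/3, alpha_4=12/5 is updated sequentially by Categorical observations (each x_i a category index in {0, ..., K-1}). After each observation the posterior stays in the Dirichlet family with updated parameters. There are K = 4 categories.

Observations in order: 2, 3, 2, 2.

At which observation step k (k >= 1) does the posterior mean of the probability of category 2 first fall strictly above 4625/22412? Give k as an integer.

k = 4

obs 1: x=2 → posterior Dirichlet(9, 10, 13/3, 12/5)
obs 2: x=3 → posterior Dirichlet(9, 10, 13/3, 17/5)
obs 3: x=2 → posterior Dirichlet(9, 10, 16/3, 17/5)
obs 4: x=2 → posterior Dirichlet(9, 10, 19/3, 17/5)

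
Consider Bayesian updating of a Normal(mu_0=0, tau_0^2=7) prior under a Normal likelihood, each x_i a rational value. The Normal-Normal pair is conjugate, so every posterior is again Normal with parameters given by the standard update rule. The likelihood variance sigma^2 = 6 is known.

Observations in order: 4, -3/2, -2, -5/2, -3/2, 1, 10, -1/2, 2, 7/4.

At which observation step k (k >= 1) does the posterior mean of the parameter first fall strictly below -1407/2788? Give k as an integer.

k = 5

obs 1: x=4 → posterior Normal(28/13, 42/13)
obs 2: x=-3/2 → posterior Normal(7/8, 21/10)
obs 3: x=-2 → posterior Normal(7/54, 14/9)
obs 4: x=-5/2 → posterior Normal(-7/17, 21/17)
obs 5: x=-3/2 → posterior Normal(-49/82, 42/41)
obs 6: x=1 → posterior Normal(-35/96, 7/8)
obs 7: x=10 → posterior Normal(21/22, 42/55)
obs 8: x=-1/2 → posterior Normal(49/62, 21/31)
obs 9: x=2 → posterior Normal(21/23, 14/23)
obs 10: x=7/4 → posterior Normal(301/304, 21/38)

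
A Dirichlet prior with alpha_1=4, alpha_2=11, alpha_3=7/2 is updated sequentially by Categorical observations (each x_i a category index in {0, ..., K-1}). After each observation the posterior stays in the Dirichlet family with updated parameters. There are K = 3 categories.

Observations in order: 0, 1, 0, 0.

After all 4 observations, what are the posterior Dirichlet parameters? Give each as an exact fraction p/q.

obs 1: x=0 → posterior Dirichlet(5, 11, 7/2)
obs 2: x=1 → posterior Dirichlet(5, 12, 7/2)
obs 3: x=0 → posterior Dirichlet(6, 12, 7/2)
obs 4: x=0 → posterior Dirichlet(7, 12, 7/2)

alpha_1=7, alpha_2=12, alpha_3=7/2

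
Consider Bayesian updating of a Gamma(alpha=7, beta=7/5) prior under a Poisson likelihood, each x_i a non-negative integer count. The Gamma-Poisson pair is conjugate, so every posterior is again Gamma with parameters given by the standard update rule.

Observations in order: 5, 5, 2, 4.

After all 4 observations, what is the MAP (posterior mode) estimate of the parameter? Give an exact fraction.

110/27

obs 1: x=5 → posterior Gamma(12, 12/5)
obs 2: x=5 → posterior Gamma(17, 17/5)
obs 3: x=2 → posterior Gamma(19, 22/5)
obs 4: x=4 → posterior Gamma(23, 27/5)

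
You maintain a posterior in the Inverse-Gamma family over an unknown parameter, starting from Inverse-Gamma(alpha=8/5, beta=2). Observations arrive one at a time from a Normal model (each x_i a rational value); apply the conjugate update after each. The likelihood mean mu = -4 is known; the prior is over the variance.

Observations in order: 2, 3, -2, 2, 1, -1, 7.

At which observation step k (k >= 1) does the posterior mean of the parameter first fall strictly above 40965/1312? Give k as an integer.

k = 7

obs 1: x=2 → posterior Inverse-Gamma(21/10, 20)
obs 2: x=3 → posterior Inverse-Gamma(13/5, 89/2)
obs 3: x=-2 → posterior Inverse-Gamma(31/10, 93/2)
obs 4: x=2 → posterior Inverse-Gamma(18/5, 129/2)
obs 5: x=1 → posterior Inverse-Gamma(41/10, 77)
obs 6: x=-1 → posterior Inverse-Gamma(23/5, 163/2)
obs 7: x=7 → posterior Inverse-Gamma(51/10, 142)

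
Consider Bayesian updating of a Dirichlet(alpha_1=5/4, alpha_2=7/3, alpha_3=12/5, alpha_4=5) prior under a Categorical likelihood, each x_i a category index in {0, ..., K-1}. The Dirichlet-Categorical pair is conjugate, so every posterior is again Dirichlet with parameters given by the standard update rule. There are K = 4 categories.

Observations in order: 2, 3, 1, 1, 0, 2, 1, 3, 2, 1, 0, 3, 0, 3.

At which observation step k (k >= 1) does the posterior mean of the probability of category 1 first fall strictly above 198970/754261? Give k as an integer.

k = 4

obs 1: x=2 → posterior Dirichlet(5/4, 7/3, 17/5, 5)
obs 2: x=3 → posterior Dirichlet(5/4, 7/3, 17/5, 6)
obs 3: x=1 → posterior Dirichlet(5/4, 10/3, 17/5, 6)
obs 4: x=1 → posterior Dirichlet(5/4, 13/3, 17/5, 6)
obs 5: x=0 → posterior Dirichlet(9/4, 13/3, 17/5, 6)
obs 6: x=2 → posterior Dirichlet(9/4, 13/3, 22/5, 6)
obs 7: x=1 → posterior Dirichlet(9/4, 16/3, 22/5, 6)
obs 8: x=3 → posterior Dirichlet(9/4, 16/3, 22/5, 7)
obs 9: x=2 → posterior Dirichlet(9/4, 16/3, 27/5, 7)
obs 10: x=1 → posterior Dirichlet(9/4, 19/3, 27/5, 7)
obs 11: x=0 → posterior Dirichlet(13/4, 19/3, 27/5, 7)
obs 12: x=3 → posterior Dirichlet(13/4, 19/3, 27/5, 8)
obs 13: x=0 → posterior Dirichlet(17/4, 19/3, 27/5, 8)
obs 14: x=3 → posterior Dirichlet(17/4, 19/3, 27/5, 9)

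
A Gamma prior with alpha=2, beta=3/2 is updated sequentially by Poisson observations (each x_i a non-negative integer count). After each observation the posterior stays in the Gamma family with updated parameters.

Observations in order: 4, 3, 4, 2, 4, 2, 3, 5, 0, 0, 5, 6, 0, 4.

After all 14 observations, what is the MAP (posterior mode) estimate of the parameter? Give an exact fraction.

86/31

obs 1: x=4 → posterior Gamma(6, 5/2)
obs 2: x=3 → posterior Gamma(9, 7/2)
obs 3: x=4 → posterior Gamma(13, 9/2)
obs 4: x=2 → posterior Gamma(15, 11/2)
obs 5: x=4 → posterior Gamma(19, 13/2)
obs 6: x=2 → posterior Gamma(21, 15/2)
obs 7: x=3 → posterior Gamma(24, 17/2)
obs 8: x=5 → posterior Gamma(29, 19/2)
obs 9: x=0 → posterior Gamma(29, 21/2)
obs 10: x=0 → posterior Gamma(29, 23/2)
obs 11: x=5 → posterior Gamma(34, 25/2)
obs 12: x=6 → posterior Gamma(40, 27/2)
obs 13: x=0 → posterior Gamma(40, 29/2)
obs 14: x=4 → posterior Gamma(44, 31/2)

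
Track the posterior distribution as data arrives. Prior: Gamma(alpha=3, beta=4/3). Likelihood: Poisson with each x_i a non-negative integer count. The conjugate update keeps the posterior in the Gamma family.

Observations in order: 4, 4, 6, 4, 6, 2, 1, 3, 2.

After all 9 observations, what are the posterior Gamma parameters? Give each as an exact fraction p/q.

alpha=35, beta=31/3

obs 1: x=4 → posterior Gamma(7, 7/3)
obs 2: x=4 → posterior Gamma(11, 10/3)
obs 3: x=6 → posterior Gamma(17, 13/3)
obs 4: x=4 → posterior Gamma(21, 16/3)
obs 5: x=6 → posterior Gamma(27, 19/3)
obs 6: x=2 → posterior Gamma(29, 22/3)
obs 7: x=1 → posterior Gamma(30, 25/3)
obs 8: x=3 → posterior Gamma(33, 28/3)
obs 9: x=2 → posterior Gamma(35, 31/3)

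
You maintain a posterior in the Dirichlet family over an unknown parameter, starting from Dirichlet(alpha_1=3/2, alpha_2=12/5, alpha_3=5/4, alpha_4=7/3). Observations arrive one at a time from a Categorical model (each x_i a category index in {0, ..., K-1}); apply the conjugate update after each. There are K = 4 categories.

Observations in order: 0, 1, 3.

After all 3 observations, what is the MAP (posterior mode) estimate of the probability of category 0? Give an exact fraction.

obs 1: x=0 → posterior Dirichlet(5/2, 12/5, 5/4, 7/3)
obs 2: x=1 → posterior Dirichlet(5/2, 17/5, 5/4, 7/3)
obs 3: x=3 → posterior Dirichlet(5/2, 17/5, 5/4, 10/3)

90/389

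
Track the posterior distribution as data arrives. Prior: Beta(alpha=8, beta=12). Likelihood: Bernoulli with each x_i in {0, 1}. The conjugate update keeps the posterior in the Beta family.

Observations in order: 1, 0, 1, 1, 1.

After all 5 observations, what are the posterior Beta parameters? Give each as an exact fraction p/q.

alpha=12, beta=13

obs 1: x=1 → posterior Beta(9, 12)
obs 2: x=0 → posterior Beta(9, 13)
obs 3: x=1 → posterior Beta(10, 13)
obs 4: x=1 → posterior Beta(11, 13)
obs 5: x=1 → posterior Beta(12, 13)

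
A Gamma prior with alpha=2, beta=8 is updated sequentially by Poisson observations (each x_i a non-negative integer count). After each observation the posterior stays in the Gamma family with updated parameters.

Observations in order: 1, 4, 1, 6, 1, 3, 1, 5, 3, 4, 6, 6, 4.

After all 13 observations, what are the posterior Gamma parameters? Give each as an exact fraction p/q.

obs 1: x=1 → posterior Gamma(3, 9)
obs 2: x=4 → posterior Gamma(7, 10)
obs 3: x=1 → posterior Gamma(8, 11)
obs 4: x=6 → posterior Gamma(14, 12)
obs 5: x=1 → posterior Gamma(15, 13)
obs 6: x=3 → posterior Gamma(18, 14)
obs 7: x=1 → posterior Gamma(19, 15)
obs 8: x=5 → posterior Gamma(24, 16)
obs 9: x=3 → posterior Gamma(27, 17)
obs 10: x=4 → posterior Gamma(31, 18)
obs 11: x=6 → posterior Gamma(37, 19)
obs 12: x=6 → posterior Gamma(43, 20)
obs 13: x=4 → posterior Gamma(47, 21)

alpha=47, beta=21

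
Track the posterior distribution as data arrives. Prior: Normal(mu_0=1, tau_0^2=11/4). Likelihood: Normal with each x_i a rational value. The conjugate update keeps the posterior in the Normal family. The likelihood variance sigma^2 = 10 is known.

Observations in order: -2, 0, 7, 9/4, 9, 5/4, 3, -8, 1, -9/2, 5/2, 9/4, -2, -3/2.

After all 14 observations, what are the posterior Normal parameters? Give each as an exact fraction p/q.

obs 1: x=-2 → posterior Normal(6/17, 110/51)
obs 2: x=0 → posterior Normal(9/31, 55/31)
obs 3: x=7 → posterior Normal(95/73, 110/73)
obs 4: x=9/4 → posterior Normal(479/336, 55/42)
obs 5: x=9 → posterior Normal(175/76, 22/19)
obs 6: x=5/4 → posterior Normal(465/212, 55/53)
obs 7: x=3 → posterior Normal(59/26, 110/117)
obs 8: x=-8 → posterior Normal(355/256, 55/64)
obs 9: x=1 → posterior Normal(377/278, 110/139)
obs 10: x=-9/2 → posterior Normal(139/150, 11/15)
obs 11: x=5/2 → posterior Normal(333/322, 110/161)
obs 12: x=9/4 → posterior Normal(765/688, 55/86)
obs 13: x=-2 → posterior Normal(677/732, 110/183)
obs 14: x=-3/2 → posterior Normal(611/776, 55/97)

mu_0=611/776, tau_0^2=55/97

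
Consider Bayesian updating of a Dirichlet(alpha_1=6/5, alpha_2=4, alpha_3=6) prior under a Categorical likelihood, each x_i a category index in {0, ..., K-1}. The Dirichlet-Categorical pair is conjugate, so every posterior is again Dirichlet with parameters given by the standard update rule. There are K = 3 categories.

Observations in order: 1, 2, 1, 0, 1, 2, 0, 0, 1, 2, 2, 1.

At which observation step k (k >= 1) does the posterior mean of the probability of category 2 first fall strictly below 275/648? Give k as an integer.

k = 8

obs 1: x=1 → posterior Dirichlet(6/5, 5, 6)
obs 2: x=2 → posterior Dirichlet(6/5, 5, 7)
obs 3: x=1 → posterior Dirichlet(6/5, 6, 7)
obs 4: x=0 → posterior Dirichlet(11/5, 6, 7)
obs 5: x=1 → posterior Dirichlet(11/5, 7, 7)
obs 6: x=2 → posterior Dirichlet(11/5, 7, 8)
obs 7: x=0 → posterior Dirichlet(16/5, 7, 8)
obs 8: x=0 → posterior Dirichlet(21/5, 7, 8)
obs 9: x=1 → posterior Dirichlet(21/5, 8, 8)
obs 10: x=2 → posterior Dirichlet(21/5, 8, 9)
obs 11: x=2 → posterior Dirichlet(21/5, 8, 10)
obs 12: x=1 → posterior Dirichlet(21/5, 9, 10)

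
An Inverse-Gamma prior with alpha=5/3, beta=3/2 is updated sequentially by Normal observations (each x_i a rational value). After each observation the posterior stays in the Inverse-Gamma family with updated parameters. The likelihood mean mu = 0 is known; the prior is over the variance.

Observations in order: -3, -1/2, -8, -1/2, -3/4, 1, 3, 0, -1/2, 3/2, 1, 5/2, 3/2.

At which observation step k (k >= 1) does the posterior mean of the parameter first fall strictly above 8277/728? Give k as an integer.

k = 3

obs 1: x=-3 → posterior Inverse-Gamma(13/6, 6)
obs 2: x=-1/2 → posterior Inverse-Gamma(8/3, 49/8)
obs 3: x=-8 → posterior Inverse-Gamma(19/6, 305/8)
obs 4: x=-1/2 → posterior Inverse-Gamma(11/3, 153/4)
obs 5: x=-3/4 → posterior Inverse-Gamma(25/6, 1233/32)
obs 6: x=1 → posterior Inverse-Gamma(14/3, 1249/32)
obs 7: x=3 → posterior Inverse-Gamma(31/6, 1393/32)
obs 8: x=0 → posterior Inverse-Gamma(17/3, 1393/32)
obs 9: x=-1/2 → posterior Inverse-Gamma(37/6, 1397/32)
obs 10: x=3/2 → posterior Inverse-Gamma(20/3, 1433/32)
obs 11: x=1 → posterior Inverse-Gamma(43/6, 1449/32)
obs 12: x=5/2 → posterior Inverse-Gamma(23/3, 1549/32)
obs 13: x=3/2 → posterior Inverse-Gamma(49/6, 1585/32)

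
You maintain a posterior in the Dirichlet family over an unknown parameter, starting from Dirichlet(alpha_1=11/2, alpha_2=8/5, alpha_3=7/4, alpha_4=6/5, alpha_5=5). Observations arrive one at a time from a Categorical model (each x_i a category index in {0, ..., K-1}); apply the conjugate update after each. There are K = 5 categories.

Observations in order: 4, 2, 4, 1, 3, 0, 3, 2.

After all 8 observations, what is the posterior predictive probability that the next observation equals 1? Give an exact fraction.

obs 1: x=4 → posterior Dirichlet(11/2, 8/5, 7/4, 6/5, 6)
obs 2: x=2 → posterior Dirichlet(11/2, 8/5, 11/4, 6/5, 6)
obs 3: x=4 → posterior Dirichlet(11/2, 8/5, 11/4, 6/5, 7)
obs 4: x=1 → posterior Dirichlet(11/2, 13/5, 11/4, 6/5, 7)
obs 5: x=3 → posterior Dirichlet(11/2, 13/5, 11/4, 11/5, 7)
obs 6: x=0 → posterior Dirichlet(13/2, 13/5, 11/4, 11/5, 7)
obs 7: x=3 → posterior Dirichlet(13/2, 13/5, 11/4, 16/5, 7)
obs 8: x=2 → posterior Dirichlet(13/2, 13/5, 15/4, 16/5, 7)

52/461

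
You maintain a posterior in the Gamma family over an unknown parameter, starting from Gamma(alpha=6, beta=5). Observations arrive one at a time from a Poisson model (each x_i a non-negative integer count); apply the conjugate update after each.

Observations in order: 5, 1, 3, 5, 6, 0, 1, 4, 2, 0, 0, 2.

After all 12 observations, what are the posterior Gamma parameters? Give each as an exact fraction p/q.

obs 1: x=5 → posterior Gamma(11, 6)
obs 2: x=1 → posterior Gamma(12, 7)
obs 3: x=3 → posterior Gamma(15, 8)
obs 4: x=5 → posterior Gamma(20, 9)
obs 5: x=6 → posterior Gamma(26, 10)
obs 6: x=0 → posterior Gamma(26, 11)
obs 7: x=1 → posterior Gamma(27, 12)
obs 8: x=4 → posterior Gamma(31, 13)
obs 9: x=2 → posterior Gamma(33, 14)
obs 10: x=0 → posterior Gamma(33, 15)
obs 11: x=0 → posterior Gamma(33, 16)
obs 12: x=2 → posterior Gamma(35, 17)

alpha=35, beta=17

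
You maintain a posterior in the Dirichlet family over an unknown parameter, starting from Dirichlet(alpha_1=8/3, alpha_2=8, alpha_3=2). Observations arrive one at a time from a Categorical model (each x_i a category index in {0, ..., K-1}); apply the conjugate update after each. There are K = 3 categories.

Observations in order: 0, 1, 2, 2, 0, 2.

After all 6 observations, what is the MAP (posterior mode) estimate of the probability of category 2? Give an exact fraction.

12/47

obs 1: x=0 → posterior Dirichlet(11/3, 8, 2)
obs 2: x=1 → posterior Dirichlet(11/3, 9, 2)
obs 3: x=2 → posterior Dirichlet(11/3, 9, 3)
obs 4: x=2 → posterior Dirichlet(11/3, 9, 4)
obs 5: x=0 → posterior Dirichlet(14/3, 9, 4)
obs 6: x=2 → posterior Dirichlet(14/3, 9, 5)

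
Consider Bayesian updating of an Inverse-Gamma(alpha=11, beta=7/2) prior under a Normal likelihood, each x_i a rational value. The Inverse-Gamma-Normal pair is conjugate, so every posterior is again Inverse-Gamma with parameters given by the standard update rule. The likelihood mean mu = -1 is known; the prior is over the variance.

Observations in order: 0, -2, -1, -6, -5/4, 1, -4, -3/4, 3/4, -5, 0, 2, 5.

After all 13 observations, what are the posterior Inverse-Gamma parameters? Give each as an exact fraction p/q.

alpha=35/2, beta=1795/32

obs 1: x=0 → posterior Inverse-Gamma(23/2, 4)
obs 2: x=-2 → posterior Inverse-Gamma(12, 9/2)
obs 3: x=-1 → posterior Inverse-Gamma(25/2, 9/2)
obs 4: x=-6 → posterior Inverse-Gamma(13, 17)
obs 5: x=-5/4 → posterior Inverse-Gamma(27/2, 545/32)
obs 6: x=1 → posterior Inverse-Gamma(14, 609/32)
obs 7: x=-4 → posterior Inverse-Gamma(29/2, 753/32)
obs 8: x=-3/4 → posterior Inverse-Gamma(15, 377/16)
obs 9: x=3/4 → posterior Inverse-Gamma(31/2, 803/32)
obs 10: x=-5 → posterior Inverse-Gamma(16, 1059/32)
obs 11: x=0 → posterior Inverse-Gamma(33/2, 1075/32)
obs 12: x=2 → posterior Inverse-Gamma(17, 1219/32)
obs 13: x=5 → posterior Inverse-Gamma(35/2, 1795/32)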